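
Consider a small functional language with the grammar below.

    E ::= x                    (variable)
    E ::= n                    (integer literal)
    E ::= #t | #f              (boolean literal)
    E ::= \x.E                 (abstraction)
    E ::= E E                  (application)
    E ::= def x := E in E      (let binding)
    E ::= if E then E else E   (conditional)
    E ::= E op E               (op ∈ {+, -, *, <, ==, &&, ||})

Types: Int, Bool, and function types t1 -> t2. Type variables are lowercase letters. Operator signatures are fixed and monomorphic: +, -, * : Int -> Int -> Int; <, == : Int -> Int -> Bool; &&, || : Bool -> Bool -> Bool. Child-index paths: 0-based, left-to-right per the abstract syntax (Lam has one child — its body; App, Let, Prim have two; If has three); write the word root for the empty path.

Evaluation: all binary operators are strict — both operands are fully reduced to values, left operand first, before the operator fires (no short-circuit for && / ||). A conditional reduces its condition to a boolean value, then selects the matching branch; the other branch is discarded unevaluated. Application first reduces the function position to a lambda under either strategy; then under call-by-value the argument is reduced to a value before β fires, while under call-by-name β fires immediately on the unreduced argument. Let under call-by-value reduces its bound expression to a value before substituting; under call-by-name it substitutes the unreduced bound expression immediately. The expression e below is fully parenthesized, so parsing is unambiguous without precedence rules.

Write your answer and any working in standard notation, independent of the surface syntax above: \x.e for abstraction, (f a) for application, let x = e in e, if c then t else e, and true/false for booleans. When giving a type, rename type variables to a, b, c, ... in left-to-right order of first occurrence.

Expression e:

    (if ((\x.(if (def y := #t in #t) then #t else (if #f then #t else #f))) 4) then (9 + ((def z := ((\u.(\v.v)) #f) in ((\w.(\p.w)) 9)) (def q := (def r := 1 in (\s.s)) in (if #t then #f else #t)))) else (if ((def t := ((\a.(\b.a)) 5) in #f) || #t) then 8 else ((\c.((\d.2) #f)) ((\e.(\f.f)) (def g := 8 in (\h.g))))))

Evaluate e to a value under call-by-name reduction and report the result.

Trace:
step 0: (if ((\x.(if (let y = true in true) then true else (if false then true else false))) 4) then (9 + ((let z = ((\u.(\v.v)) false) in ((\w.(\p.w)) 9)) (let q = (let r = 1 in (\s.s)) in (if true then false else true)))) else (if ((let t = ((\a.(\b.a)) 5) in false) || true) then 8 else ((\c.((\d.2) false)) ((\e.(\f.f)) (let g = 8 in (\h.g))))))
step 1: [beta@0] (if (if (let y = true in true) then true else (if false then true else false)) then (9 + ((let z = ((\u.(\v.v)) false) in ((\w.(\p.w)) 9)) (let q = (let r = 1 in (\s.s)) in (if true then false else true)))) else (if ((let t = ((\a.(\b.a)) 5) in false) || true) then 8 else ((\c.((\d.2) false)) ((\e.(\f.f)) (let g = 8 in (\h.g))))))
step 2: [let@0.0] (if (if true then true else (if false then true else false)) then (9 + ((let z = ((\u.(\v.v)) false) in ((\w.(\p.w)) 9)) (let q = (let r = 1 in (\s.s)) in (if true then false else true)))) else (if ((let t = ((\a.(\b.a)) 5) in false) || true) then 8 else ((\c.((\d.2) false)) ((\e.(\f.f)) (let g = 8 in (\h.g))))))
step 3: [if@0] (if true then (9 + ((let z = ((\u.(\v.v)) false) in ((\w.(\p.w)) 9)) (let q = (let r = 1 in (\s.s)) in (if true then false else true)))) else (if ((let t = ((\a.(\b.a)) 5) in false) || true) then 8 else ((\c.((\d.2) false)) ((\e.(\f.f)) (let g = 8 in (\h.g))))))
step 4: [if@root] (9 + ((let z = ((\u.(\v.v)) false) in ((\w.(\p.w)) 9)) (let q = (let r = 1 in (\s.s)) in (if true then false else true))))
step 5: [let@1.0] (9 + (((\w.(\p.w)) 9) (let q = (let r = 1 in (\s.s)) in (if true then false else true))))
step 6: [beta@1.0] (9 + ((\p.9) (let q = (let r = 1 in (\s.s)) in (if true then false else true))))
step 7: [beta@1] (9 + 9)
step 8: [delta@root] 18

Answer: 18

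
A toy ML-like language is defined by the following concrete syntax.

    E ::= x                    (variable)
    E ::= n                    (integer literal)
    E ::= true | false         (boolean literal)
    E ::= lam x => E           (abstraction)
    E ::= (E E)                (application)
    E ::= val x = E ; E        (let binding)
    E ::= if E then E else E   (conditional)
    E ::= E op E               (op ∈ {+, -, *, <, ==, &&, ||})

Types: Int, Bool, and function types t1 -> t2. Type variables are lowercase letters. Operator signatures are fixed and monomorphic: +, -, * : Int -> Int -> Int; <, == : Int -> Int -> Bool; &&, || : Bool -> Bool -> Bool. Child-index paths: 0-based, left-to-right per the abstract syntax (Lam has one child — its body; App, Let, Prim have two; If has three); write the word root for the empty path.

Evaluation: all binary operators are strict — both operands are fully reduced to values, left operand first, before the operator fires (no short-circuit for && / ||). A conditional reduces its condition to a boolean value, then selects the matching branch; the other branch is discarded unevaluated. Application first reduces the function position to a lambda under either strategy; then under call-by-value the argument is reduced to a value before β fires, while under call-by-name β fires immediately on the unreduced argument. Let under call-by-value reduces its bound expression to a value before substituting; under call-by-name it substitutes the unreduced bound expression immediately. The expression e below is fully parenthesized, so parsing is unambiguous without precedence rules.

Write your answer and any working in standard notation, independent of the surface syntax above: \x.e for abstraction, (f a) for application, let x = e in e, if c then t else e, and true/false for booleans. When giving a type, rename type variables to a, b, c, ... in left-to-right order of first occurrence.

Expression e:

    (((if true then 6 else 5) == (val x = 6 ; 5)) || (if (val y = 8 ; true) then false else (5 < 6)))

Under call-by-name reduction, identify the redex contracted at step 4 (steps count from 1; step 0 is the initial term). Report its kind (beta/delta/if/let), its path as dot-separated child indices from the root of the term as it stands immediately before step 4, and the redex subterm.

Answer: let at 1.0 : (let y = 8 in true)

Trace:
step 0: (((if true then 6 else 5) == (let x = 6 in 5)) || (if (let y = 8 in true) then false else (5 < 6)))
step 1: [if@0.0] ((6 == (let x = 6 in 5)) || (if (let y = 8 in true) then false else (5 < 6)))
step 2: [let@0.1] ((6 == 5) || (if (let y = 8 in true) then false else (5 < 6)))
step 3: [delta@0] (false || (if (let y = 8 in true) then false else (5 < 6)))
step 4: [let@1.0] (false || (if true then false else (5 < 6)))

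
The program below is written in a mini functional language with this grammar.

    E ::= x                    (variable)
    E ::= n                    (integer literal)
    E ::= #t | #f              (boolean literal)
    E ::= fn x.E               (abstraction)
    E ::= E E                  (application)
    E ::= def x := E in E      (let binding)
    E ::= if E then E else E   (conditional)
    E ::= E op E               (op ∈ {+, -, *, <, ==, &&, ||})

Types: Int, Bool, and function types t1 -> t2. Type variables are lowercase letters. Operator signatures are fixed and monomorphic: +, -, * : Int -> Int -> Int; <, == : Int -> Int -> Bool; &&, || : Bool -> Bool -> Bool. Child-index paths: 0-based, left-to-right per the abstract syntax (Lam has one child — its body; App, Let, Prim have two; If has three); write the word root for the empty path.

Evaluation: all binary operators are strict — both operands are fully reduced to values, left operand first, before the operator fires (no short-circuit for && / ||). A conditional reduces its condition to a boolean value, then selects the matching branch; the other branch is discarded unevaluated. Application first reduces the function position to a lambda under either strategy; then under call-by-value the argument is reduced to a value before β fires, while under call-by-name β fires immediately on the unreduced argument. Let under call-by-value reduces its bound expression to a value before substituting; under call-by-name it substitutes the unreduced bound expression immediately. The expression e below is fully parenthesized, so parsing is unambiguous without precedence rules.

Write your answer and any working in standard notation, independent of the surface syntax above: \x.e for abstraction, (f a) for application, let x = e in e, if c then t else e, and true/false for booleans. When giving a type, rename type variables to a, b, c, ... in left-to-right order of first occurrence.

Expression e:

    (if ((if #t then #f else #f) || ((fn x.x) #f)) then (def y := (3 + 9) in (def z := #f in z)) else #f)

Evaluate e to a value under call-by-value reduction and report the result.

Trace:
step 0: (if ((if true then false else false) || ((\x.x) false)) then (let y = (3 + 9) in (let z = false in z)) else false)
step 1: [if@0.0] (if (false || ((\x.x) false)) then (let y = (3 + 9) in (let z = false in z)) else false)
step 2: [beta@0.1] (if (false || false) then (let y = (3 + 9) in (let z = false in z)) else false)
step 3: [delta@0] (if false then (let y = (3 + 9) in (let z = false in z)) else false)
step 4: [if@root] false

Answer: false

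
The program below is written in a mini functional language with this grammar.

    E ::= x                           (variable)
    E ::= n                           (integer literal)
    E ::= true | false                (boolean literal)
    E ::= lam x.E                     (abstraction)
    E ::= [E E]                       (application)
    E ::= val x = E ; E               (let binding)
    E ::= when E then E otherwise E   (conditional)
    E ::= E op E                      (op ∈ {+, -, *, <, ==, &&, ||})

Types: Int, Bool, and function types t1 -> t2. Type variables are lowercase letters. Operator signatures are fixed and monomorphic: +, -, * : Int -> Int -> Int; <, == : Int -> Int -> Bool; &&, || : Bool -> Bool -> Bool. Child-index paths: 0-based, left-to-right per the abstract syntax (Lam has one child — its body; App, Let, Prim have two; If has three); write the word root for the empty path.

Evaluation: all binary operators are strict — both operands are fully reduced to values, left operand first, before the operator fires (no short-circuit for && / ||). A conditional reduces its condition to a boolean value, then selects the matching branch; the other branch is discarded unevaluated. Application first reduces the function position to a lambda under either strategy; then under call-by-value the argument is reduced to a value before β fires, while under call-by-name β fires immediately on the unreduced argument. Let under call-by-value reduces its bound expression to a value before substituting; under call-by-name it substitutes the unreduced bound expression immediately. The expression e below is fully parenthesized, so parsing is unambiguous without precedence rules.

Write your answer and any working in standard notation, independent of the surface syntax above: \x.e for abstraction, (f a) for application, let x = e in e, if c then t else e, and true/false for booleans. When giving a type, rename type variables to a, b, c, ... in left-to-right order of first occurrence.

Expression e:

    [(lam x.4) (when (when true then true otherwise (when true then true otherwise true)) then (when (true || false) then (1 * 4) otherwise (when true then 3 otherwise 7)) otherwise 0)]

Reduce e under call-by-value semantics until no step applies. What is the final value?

Working:
step 0: ((\x.4) (if (if true then true else (if true then true else true)) then (if (true || false) then (1 * 4) else (if true then 3 else 7)) else 0))
step 1: [if@1.0] ((\x.4) (if true then (if (true || false) then (1 * 4) else (if true then 3 else 7)) else 0))
step 2: [if@1] ((\x.4) (if (true || false) then (1 * 4) else (if true then 3 else 7)))
step 3: [delta@1.0] ((\x.4) (if true then (1 * 4) else (if true then 3 else 7)))
step 4: [if@1] ((\x.4) (1 * 4))
step 5: [delta@1] ((\x.4) 4)
step 6: [beta@root] 4

Answer: 4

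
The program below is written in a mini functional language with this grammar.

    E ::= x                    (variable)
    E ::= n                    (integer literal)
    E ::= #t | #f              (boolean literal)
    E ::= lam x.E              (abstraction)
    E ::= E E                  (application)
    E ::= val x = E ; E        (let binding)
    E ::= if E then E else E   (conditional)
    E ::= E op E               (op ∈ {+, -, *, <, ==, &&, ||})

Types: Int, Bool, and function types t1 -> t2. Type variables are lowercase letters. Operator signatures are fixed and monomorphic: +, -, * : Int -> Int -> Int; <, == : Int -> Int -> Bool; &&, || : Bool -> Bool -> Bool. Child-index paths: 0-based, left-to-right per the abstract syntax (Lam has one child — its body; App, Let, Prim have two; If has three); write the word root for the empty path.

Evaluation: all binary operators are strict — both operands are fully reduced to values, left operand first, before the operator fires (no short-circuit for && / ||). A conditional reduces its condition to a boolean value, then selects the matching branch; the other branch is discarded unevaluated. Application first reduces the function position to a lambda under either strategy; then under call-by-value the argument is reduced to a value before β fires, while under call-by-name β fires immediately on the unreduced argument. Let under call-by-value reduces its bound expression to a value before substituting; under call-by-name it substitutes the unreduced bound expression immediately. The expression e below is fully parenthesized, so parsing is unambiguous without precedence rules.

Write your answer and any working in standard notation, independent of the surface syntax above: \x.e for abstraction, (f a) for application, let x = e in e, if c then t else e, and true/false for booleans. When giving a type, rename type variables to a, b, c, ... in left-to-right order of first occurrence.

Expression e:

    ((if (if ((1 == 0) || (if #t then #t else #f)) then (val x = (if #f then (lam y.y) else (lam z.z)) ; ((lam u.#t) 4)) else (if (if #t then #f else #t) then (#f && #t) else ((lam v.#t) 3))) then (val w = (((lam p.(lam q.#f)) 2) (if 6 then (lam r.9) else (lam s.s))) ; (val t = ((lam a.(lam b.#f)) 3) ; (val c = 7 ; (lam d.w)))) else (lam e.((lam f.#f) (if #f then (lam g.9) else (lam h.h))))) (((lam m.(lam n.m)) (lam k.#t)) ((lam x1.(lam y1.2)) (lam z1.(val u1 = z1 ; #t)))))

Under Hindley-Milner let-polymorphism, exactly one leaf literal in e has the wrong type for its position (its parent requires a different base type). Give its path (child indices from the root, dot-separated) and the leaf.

Trace:
  unify Int ~ Int
  unify Int ~ Int
  unify Bool ~ Bool
  unify Bool ~ Bool
  unify Bool ~ Bool
  unify Bool ~ Bool
  unify Bool ~ Bool
  unify Bool ~ Bool
y : a
\y._ : a -> a
z : b
\z._ : b -> b
  unify a -> a ~ b -> b
  unify a ~ b
  unify b ~ b
let x : forall. b -> b
\u._ : c -> Bool
  unify c -> Bool ~ Int -> d
  unify c ~ Int
  unify Bool ~ d
_ _ : Bool
  unify Bool ~ Bool
  unify Bool ~ Bool
  unify Bool ~ Bool
  unify Bool ~ Bool
  unify Bool ~ Bool
\v._ : e -> Bool
  unify e -> Bool ~ Int -> f
  unify e ~ Int
  unify Bool ~ f
_ _ : Bool
  unify Bool ~ Bool
  unify Bool ~ Bool
  unify Bool ~ Bool
\q._ : h -> Bool
\p._ : g -> h -> Bool
  unify g -> h -> Bool ~ Int -> i
  unify g ~ Int
  unify h -> Bool ~ i
_ _ : h -> Bool
  unify Int ~ Bool
  FAIL: mismatch Int ~ Bool

Answer: 0.1.0.1.0 : 6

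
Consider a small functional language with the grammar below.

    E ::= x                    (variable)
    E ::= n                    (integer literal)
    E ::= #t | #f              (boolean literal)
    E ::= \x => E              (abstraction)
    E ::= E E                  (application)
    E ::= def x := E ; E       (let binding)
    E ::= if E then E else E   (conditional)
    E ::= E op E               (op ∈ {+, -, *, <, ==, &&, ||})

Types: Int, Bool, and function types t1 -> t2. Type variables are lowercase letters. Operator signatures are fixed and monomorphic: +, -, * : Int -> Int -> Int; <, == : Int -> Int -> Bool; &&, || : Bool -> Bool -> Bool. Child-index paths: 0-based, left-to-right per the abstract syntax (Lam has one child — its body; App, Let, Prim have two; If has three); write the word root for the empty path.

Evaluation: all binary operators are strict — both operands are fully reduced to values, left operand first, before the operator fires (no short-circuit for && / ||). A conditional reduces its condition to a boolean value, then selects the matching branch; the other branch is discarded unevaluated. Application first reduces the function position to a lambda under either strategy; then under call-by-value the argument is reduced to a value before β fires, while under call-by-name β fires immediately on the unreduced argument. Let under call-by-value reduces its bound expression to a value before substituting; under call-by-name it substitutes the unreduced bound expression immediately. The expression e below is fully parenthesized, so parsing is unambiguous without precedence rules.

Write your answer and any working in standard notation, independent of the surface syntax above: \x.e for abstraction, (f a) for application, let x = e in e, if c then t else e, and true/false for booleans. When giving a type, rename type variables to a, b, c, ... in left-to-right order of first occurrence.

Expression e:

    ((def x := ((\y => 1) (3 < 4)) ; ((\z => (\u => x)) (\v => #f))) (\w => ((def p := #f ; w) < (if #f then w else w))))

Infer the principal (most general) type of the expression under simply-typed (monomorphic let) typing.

Answer: Int

Derivation:
\y._ : a -> Int
  unify Int ~ Int
  unify Int ~ Int
  unify a -> Int ~ Bool -> b
  unify a ~ Bool
  unify Int ~ b
_ _ : Int
let x : Int
x : Int
\u._ : d -> Int
\z._ : c -> d -> Int
\v._ : e -> Bool
  unify c -> d -> Int ~ (e -> Bool) -> f
  unify c ~ e -> Bool
  unify d -> Int ~ f
_ _ : d -> Int
let p : Bool
w : g
  unify g ~ Int
  unify Bool ~ Bool
w : Int
w : Int
  unify Int ~ Int
  unify Int ~ Int
\w._ : Int -> Bool
  unify d -> Int ~ (Int -> Bool) -> h
  unify d ~ Int -> Bool
  unify Int ~ h
_ _ : Int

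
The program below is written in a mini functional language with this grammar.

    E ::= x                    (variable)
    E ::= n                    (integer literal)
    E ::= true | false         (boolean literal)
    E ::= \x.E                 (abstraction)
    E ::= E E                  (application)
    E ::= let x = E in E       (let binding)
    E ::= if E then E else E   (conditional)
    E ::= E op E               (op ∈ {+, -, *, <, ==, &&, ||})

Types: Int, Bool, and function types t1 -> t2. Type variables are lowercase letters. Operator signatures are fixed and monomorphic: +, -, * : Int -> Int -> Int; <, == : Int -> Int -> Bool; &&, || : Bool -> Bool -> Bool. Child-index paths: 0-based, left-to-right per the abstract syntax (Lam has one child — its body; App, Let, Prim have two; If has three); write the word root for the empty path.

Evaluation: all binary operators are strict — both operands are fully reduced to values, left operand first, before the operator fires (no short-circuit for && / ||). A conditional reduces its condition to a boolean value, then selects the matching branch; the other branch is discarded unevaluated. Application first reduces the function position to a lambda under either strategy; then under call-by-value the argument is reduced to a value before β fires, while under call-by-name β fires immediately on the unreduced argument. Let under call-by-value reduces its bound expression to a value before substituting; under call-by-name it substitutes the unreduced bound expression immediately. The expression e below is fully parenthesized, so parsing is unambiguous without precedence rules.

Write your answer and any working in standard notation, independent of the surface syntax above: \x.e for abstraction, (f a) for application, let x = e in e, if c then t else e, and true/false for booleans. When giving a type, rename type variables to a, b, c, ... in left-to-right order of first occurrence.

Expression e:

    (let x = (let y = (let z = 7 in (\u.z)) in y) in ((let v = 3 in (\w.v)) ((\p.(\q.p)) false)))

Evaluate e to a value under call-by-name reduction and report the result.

Working:
step 0: (let x = (let y = (let z = 7 in (\u.z)) in y) in ((let v = 3 in (\w.v)) ((\p.(\q.p)) false)))
step 1: [let@root] ((let v = 3 in (\w.v)) ((\p.(\q.p)) false))
step 2: [let@0] ((\w.3) ((\p.(\q.p)) false))
step 3: [beta@root] 3

Answer: 3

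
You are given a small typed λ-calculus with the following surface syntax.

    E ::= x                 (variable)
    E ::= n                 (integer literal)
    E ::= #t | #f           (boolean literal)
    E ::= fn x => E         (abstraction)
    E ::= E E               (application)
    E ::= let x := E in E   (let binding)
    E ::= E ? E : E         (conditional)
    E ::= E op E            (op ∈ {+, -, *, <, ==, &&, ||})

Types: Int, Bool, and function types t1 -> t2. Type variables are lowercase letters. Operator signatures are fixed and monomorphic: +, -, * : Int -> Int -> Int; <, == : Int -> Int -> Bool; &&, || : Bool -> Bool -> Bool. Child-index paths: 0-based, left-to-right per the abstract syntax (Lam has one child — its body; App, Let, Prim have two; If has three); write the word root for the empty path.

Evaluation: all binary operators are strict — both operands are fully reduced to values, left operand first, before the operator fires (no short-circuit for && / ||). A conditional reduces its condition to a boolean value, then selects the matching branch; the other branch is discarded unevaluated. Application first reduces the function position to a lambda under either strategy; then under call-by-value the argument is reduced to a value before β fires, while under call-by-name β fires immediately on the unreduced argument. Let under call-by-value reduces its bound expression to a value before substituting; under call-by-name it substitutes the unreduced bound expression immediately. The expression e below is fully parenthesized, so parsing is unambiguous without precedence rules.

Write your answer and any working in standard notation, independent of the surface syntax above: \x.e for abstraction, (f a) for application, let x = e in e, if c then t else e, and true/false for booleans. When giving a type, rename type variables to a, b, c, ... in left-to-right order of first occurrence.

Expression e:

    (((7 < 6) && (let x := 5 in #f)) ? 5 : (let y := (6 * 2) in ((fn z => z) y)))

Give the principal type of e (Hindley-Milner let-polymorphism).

Answer: Int

Working:
  unify Int ~ Int
  unify Int ~ Int
  unify Bool ~ Bool
let x : Int
  unify Bool ~ Bool
  unify Bool ~ Bool
  unify Int ~ Int
  unify Int ~ Int
let y : Int
z : a
\z._ : a -> a
y : Int
  unify a -> a ~ Int -> b
  unify a ~ Int
  unify Int ~ b
_ _ : Int
  unify Int ~ Int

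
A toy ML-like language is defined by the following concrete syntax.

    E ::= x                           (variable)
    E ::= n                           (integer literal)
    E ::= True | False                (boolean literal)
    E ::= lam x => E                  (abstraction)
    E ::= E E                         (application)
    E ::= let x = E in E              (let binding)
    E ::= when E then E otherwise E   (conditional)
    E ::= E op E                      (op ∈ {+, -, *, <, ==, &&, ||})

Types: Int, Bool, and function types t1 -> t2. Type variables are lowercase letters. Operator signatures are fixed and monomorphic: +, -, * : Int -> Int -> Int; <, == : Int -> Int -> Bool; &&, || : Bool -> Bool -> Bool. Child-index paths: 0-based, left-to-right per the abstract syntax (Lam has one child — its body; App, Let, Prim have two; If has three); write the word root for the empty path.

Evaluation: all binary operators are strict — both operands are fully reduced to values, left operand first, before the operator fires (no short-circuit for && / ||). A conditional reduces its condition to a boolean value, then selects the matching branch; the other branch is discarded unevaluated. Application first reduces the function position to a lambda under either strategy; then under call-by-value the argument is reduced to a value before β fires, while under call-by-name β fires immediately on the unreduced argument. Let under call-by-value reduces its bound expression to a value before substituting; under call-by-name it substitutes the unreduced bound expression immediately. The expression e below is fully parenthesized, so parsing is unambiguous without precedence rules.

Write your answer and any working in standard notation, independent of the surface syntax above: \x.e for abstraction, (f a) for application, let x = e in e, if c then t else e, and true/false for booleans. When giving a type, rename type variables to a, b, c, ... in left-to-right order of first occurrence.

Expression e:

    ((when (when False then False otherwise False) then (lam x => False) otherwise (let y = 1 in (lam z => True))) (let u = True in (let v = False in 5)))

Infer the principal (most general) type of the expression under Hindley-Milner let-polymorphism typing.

Answer: Bool

Working:
  unify Bool ~ Bool
  unify Bool ~ Bool
  unify Bool ~ Bool
\x._ : a -> Bool
let y : Int
\z._ : b -> Bool
  unify a -> Bool ~ b -> Bool
  unify a ~ b
  unify Bool ~ Bool
let u : Bool
let v : Bool
  unify b -> Bool ~ Int -> c
  unify b ~ Int
  unify Bool ~ c
_ _ : Bool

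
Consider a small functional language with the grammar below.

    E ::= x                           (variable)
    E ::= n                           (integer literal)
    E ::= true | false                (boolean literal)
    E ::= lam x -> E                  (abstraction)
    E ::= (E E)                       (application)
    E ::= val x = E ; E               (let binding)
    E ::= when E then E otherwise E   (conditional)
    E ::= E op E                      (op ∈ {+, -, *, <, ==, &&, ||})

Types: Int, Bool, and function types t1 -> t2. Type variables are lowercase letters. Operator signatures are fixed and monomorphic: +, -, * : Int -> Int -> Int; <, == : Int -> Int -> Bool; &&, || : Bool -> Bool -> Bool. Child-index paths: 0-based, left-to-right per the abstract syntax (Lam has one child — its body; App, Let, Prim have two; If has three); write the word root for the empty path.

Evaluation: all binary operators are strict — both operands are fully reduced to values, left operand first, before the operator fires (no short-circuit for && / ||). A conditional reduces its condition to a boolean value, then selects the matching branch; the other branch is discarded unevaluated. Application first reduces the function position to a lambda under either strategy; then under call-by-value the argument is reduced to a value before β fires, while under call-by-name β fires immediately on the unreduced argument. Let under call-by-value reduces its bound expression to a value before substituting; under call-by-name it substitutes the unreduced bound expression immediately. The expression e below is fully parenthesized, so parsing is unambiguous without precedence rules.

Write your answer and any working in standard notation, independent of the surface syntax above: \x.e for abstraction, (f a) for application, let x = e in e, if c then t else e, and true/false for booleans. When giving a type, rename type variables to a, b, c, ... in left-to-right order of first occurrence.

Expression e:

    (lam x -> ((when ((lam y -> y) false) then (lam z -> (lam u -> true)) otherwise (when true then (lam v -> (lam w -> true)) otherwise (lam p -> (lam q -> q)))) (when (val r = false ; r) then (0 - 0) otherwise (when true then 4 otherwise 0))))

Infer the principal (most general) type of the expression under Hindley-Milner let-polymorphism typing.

Derivation:
y : b
\y._ : b -> b
  unify b -> b ~ Bool -> c
  unify b ~ Bool
  unify Bool ~ c
_ _ : Bool
  unify Bool ~ Bool
\u._ : e -> Bool
\z._ : d -> e -> Bool
  unify Bool ~ Bool
\w._ : g -> Bool
\v._ : f -> g -> Bool
q : i
\q._ : i -> i
\p._ : h -> i -> i
  unify f -> g -> Bool ~ h -> i -> i
  unify f ~ h
  unify g -> Bool ~ i -> i
  unify g ~ i
  unify Bool ~ i
  unify d -> e -> Bool ~ h -> Bool -> Bool
  unify d ~ h
  unify e -> Bool ~ Bool -> Bool
  unify e ~ Bool
  unify Bool ~ Bool
let r : Bool
r : Bool
  unify Bool ~ Bool
  unify Int ~ Int
  unify Int ~ Int
  unify Bool ~ Bool
  unify Int ~ Int
  unify Int ~ Int
  unify h -> Bool -> Bool ~ Int -> j
  unify h ~ Int
  unify Bool -> Bool ~ j
_ _ : Bool -> Bool
\x._ : a -> Bool -> Bool

Answer: a -> Bool -> Bool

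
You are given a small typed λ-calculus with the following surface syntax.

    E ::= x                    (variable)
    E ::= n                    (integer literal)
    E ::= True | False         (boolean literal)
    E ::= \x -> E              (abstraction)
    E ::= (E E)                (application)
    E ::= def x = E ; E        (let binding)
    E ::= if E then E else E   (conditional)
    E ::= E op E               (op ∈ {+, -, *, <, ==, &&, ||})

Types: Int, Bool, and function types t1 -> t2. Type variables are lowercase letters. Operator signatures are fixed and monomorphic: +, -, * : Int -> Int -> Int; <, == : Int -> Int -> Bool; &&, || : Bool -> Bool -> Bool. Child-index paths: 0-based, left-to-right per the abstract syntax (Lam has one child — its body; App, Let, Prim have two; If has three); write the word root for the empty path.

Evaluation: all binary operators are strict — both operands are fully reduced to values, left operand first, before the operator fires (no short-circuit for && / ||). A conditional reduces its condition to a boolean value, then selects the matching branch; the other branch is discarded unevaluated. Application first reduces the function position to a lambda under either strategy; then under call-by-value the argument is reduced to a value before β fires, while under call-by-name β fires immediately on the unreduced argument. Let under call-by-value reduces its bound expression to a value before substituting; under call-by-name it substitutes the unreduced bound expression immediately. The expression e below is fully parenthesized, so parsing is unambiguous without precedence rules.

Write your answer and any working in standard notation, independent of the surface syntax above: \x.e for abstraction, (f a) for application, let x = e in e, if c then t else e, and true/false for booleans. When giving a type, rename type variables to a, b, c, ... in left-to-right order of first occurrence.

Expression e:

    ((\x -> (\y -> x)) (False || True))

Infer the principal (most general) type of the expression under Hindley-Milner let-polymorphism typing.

Working:
x : a
\y._ : b -> a
\x._ : a -> b -> a
  unify Bool ~ Bool
  unify Bool ~ Bool
  unify a -> b -> a ~ Bool -> c
  unify a ~ Bool
  unify b -> Bool ~ c
_ _ : b -> Bool

Answer: a -> Bool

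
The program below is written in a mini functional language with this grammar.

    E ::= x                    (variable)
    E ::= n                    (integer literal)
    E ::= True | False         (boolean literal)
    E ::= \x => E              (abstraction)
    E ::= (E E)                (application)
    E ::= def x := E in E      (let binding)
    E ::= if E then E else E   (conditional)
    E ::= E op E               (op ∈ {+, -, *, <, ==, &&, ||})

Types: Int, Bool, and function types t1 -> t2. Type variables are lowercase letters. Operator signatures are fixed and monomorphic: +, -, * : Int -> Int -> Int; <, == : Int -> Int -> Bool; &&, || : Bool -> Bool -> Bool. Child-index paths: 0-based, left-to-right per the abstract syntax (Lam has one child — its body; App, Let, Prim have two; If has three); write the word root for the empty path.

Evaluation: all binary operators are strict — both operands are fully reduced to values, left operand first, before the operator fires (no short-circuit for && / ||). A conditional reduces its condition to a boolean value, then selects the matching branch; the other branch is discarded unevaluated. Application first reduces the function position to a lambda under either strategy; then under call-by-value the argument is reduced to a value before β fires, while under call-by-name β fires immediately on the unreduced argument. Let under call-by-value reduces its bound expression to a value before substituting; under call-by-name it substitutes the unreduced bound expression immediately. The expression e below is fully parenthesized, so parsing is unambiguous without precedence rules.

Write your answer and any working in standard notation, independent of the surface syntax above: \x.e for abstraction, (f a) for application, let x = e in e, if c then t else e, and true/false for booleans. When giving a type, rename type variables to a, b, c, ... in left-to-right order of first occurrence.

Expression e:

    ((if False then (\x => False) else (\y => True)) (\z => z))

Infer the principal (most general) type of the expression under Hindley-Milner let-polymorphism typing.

Answer: Bool

Derivation:
  unify Bool ~ Bool
\x._ : a -> Bool
\y._ : b -> Bool
  unify a -> Bool ~ b -> Bool
  unify a ~ b
  unify Bool ~ Bool
z : c
\z._ : c -> c
  unify b -> Bool ~ (c -> c) -> d
  unify b ~ c -> c
  unify Bool ~ d
_ _ : Bool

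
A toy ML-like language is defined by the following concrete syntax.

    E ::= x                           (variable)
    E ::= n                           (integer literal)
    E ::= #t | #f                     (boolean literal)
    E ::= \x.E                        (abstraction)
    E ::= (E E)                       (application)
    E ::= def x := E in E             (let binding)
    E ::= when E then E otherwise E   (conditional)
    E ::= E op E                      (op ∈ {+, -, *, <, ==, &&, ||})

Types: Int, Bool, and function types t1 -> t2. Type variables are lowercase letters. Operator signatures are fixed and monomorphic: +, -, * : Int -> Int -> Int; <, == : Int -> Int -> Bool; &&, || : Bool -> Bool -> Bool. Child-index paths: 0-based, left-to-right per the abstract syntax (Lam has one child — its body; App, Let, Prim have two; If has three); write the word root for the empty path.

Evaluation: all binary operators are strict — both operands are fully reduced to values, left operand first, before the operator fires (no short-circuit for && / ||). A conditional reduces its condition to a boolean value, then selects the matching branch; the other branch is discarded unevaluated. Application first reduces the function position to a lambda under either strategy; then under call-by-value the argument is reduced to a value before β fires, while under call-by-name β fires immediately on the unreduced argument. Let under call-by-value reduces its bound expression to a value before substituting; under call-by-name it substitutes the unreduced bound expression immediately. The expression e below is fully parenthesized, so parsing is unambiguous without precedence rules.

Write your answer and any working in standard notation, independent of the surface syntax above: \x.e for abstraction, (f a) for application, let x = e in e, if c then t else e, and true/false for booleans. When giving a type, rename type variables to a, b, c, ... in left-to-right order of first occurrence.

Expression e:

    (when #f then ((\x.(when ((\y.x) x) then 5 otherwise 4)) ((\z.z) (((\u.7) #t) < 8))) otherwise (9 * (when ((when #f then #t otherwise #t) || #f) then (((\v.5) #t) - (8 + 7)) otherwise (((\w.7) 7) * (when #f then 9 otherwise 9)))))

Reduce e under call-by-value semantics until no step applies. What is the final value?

Answer: -90

Trace:
step 0: (if false then ((\x.(if ((\y.x) x) then 5 else 4)) ((\z.z) (((\u.7) true) < 8))) else (9 * (if ((if false then true else true) || false) then (((\v.5) true) - (8 + 7)) else (((\w.7) 7) * (if false then 9 else 9)))))
step 1: [if@root] (9 * (if ((if false then true else true) || false) then (((\v.5) true) - (8 + 7)) else (((\w.7) 7) * (if false then 9 else 9))))
step 2: [if@1.0.0] (9 * (if (true || false) then (((\v.5) true) - (8 + 7)) else (((\w.7) 7) * (if false then 9 else 9))))
step 3: [delta@1.0] (9 * (if true then (((\v.5) true) - (8 + 7)) else (((\w.7) 7) * (if false then 9 else 9))))
step 4: [if@1] (9 * (((\v.5) true) - (8 + 7)))
step 5: [beta@1.0] (9 * (5 - (8 + 7)))
step 6: [delta@1.1] (9 * (5 - 15))
step 7: [delta@1] (9 * -10)
step 8: [delta@root] -90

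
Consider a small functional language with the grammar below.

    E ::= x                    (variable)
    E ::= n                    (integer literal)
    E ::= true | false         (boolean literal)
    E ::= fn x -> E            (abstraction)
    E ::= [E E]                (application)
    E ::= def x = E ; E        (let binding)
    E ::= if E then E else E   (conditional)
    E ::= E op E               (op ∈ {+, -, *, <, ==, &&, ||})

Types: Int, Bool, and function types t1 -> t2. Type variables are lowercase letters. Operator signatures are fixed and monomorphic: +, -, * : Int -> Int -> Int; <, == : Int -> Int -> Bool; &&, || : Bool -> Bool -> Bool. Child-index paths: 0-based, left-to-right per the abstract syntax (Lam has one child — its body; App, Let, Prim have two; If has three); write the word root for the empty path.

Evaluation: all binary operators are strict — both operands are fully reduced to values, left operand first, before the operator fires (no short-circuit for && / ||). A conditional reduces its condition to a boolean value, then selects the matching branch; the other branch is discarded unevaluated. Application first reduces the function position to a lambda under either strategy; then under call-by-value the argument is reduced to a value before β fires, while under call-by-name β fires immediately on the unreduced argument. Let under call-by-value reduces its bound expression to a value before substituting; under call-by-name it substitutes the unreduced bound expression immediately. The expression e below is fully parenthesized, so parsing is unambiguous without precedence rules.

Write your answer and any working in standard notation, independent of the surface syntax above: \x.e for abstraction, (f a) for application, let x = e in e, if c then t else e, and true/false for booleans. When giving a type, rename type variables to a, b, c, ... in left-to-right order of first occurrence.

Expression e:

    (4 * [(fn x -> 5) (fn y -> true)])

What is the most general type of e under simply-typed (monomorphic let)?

Answer: Int

Trace:
  unify Int ~ Int
\x._ : a -> Int
\y._ : b -> Bool
  unify a -> Int ~ (b -> Bool) -> c
  unify a ~ b -> Bool
  unify Int ~ c
_ _ : Int
  unify Int ~ Int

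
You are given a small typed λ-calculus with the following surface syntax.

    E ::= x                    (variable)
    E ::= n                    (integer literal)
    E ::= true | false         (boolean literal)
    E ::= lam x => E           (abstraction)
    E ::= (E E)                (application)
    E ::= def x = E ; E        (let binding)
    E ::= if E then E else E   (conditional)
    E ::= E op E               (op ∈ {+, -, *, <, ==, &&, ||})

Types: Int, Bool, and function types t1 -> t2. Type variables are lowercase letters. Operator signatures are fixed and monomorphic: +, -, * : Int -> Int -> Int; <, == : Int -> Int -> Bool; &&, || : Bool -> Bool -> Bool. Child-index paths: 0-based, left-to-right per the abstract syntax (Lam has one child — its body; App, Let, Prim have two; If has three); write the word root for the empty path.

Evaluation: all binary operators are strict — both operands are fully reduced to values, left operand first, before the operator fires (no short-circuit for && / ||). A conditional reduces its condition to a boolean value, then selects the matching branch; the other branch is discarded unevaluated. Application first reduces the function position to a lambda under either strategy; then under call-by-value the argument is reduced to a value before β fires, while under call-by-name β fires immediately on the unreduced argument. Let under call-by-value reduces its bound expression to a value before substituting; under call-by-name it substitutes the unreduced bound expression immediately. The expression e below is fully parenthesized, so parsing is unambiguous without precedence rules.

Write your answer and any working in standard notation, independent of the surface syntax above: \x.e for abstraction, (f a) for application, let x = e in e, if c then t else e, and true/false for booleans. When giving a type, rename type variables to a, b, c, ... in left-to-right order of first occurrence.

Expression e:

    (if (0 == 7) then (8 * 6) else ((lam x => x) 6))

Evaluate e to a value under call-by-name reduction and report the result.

Answer: 6

Working:
step 0: (if (0 == 7) then (8 * 6) else ((\x.x) 6))
step 1: [delta@0] (if false then (8 * 6) else ((\x.x) 6))
step 2: [if@root] ((\x.x) 6)
step 3: [beta@root] 6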